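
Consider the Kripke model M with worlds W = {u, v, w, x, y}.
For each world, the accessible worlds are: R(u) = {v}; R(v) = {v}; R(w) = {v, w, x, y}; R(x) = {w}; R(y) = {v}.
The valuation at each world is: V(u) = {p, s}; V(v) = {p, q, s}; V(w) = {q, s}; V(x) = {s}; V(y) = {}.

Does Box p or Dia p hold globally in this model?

No

Let φ = Box p or Dia p. Evaluate φ at each world:
  u (successors {v}): φ is true.
  v (successors {v}): φ is true.
  w (successors {v, w, x, y}): φ is true.
  x (successors {w}): φ is false.
  y (successors {v}): φ is true.
Detail at x (counterexample):
  At x: Box p is false, Dia p is false, so Box p or Dia p is false.
    At x: Box p requires p at every successor {w}.
      p fails at w, so Box p is false at x.
    At x: Dia p requires p at some successor in {w}.
      At w: p is false.
    So Dia p is false at x.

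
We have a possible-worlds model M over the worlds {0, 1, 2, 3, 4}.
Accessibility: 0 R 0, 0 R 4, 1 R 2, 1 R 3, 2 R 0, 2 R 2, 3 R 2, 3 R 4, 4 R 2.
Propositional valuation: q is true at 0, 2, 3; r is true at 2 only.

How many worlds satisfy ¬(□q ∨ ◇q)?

0

Let φ = ¬(□q ∨ ◇q). Evaluate φ at each world:
  0 (successors {0, 4}): φ is false.
  1 (successors {2, 3}): φ is false.
  2 (successors {0, 2}): φ is false.
  3 (successors {2, 4}): φ is false.
  4 (successors {2}): φ is false.
For instance, at 1:
  At 1: □q ∨ ◇q is true, so ¬(□q ∨ ◇q) is false.
    At 1: □q is true, ◇q is true, so □q ∨ ◇q is true.
      At 1: □q requires q at every successor {2, 3}.
        At 2: q is true.
        At 3: q is true.
      So □q is true at 1.
      At 1: ◇q requires q at some successor in {2, 3}.
        q holds at 2, so ◇q is true at 1.
Satisfying worlds: none.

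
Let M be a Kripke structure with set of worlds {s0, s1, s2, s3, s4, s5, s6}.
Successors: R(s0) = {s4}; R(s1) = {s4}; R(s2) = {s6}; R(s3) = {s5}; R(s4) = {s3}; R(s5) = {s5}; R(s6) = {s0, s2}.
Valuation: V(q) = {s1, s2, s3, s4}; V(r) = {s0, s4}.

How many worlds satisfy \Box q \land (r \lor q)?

Let φ = \Box q \land (r \lor q). Evaluate φ at each world:
  s0 (successors {s4}): φ is true.
  s1 (successors {s4}): φ is true.
  s2 (successors {s6}): φ is false.
  s3 (successors {s5}): φ is false.
  s4 (successors {s3}): φ is true.
  s5 (successors {s5}): φ is false.
  s6 (successors {s0, s2}): φ is false.
For instance, at s3:
  At s3: \Box q is false, r \lor q is true, so \Box q \land (r \lor q) is false.
    At s3: \Box q requires q at every successor {s5}.
      q fails at s5, so \Box q is false at s3.
Satisfying worlds: {s0, s1, s4}

3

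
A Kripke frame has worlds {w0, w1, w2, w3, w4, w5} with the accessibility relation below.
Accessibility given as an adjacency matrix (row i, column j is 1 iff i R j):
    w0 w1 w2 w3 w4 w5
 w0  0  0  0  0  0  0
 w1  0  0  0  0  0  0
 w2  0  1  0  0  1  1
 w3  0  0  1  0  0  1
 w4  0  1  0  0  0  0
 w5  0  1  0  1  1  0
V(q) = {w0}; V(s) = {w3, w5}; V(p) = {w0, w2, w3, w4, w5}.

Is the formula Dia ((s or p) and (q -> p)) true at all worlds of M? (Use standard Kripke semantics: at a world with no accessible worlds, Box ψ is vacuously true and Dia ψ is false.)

No

Let φ = Dia ((s or p) and (q -> p)). Evaluate φ at each world:
  w0 (successors ∅): φ is false.
  w1 (successors ∅): φ is false.
  w2 (successors {w1, w4, w5}): φ is true.
  w3 (successors {w2, w5}): φ is true.
  w4 (successors {w1}): φ is false.
  w5 (successors {w1, w3, w4}): φ is true.
Detail at w0 (counterexample):
  At w0: no accessible worlds, so Dia ((s or p) and (q -> p)) is false.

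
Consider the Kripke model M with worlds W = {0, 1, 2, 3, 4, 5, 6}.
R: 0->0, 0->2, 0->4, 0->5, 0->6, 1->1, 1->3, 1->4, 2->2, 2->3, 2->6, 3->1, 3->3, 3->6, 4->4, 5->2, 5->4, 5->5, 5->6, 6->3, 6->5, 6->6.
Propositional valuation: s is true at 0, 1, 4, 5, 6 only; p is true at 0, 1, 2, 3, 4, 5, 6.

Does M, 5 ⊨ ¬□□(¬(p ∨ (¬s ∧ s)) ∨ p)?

No

At 5: □□(¬(p ∨ (¬s ∧ s)) ∨ p) is true, so ¬□□(¬(p ∨ (¬s ∧ s)) ∨ p) is false.
  At 5: □□(¬(p ∨ (¬s ∧ s)) ∨ p) requires □(¬(p ∨ (¬s ∧ s)) ∨ p) at every successor {2, 4, 5, 6}.
    At 2: □(¬(p ∨ (¬s ∧ s)) ∨ p) is true.
    At 4: □(¬(p ∨ (¬s ∧ s)) ∨ p) is true.
    At 5: □(¬(p ∨ (¬s ∧ s)) ∨ p) is true.
    At 6: □(¬(p ∨ (¬s ∧ s)) ∨ p) is true.
  So □□(¬(p ∨ (¬s ∧ s)) ∨ p) is true at 5.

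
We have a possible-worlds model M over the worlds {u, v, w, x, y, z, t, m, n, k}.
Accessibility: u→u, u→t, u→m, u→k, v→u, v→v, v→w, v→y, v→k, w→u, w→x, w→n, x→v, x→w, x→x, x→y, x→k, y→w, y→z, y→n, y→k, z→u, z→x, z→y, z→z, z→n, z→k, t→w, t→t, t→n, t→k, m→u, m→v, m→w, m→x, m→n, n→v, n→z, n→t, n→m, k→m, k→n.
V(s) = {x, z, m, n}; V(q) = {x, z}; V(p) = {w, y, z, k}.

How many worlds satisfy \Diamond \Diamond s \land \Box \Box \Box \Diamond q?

Let φ = \Diamond \Diamond s \land \Box \Box \Box \Diamond q. Evaluate φ at each world:
  u (successors {u, t, m, k}): φ is false.
  v (successors {u, v, w, y, k}): φ is false.
  w (successors {u, x, n}): φ is false.
  x (successors {v, w, x, y, k}): φ is false.
  y (successors {w, z, n, k}): φ is false.
  z (successors {u, x, y, z, n, k}): φ is false.
  t (successors {w, t, n, k}): φ is false.
  m (successors {u, v, w, x, n}): φ is false.
  n (successors {v, z, t, m}): φ is false.
  k (successors {m, n}): φ is false.
For instance, at w:
  At w: \Diamond \Diamond s is true, \Box \Box \Box \Diamond q is false, so \Diamond \Diamond s \land \Box \Box \Box \Diamond q is false.
    At w: \Diamond \Diamond s requires \Diamond s at some successor in {u, x, n}.
      \Diamond s holds at u, so \Diamond \Diamond s is true at w.
    At w: \Box \Box \Box \Diamond q requires \Box \Box \Diamond q at every successor {u, x, n}.
      \Box \Box \Diamond q fails at u, so \Box \Box \Box \Diamond q is false at w.
Satisfying worlds: none.

0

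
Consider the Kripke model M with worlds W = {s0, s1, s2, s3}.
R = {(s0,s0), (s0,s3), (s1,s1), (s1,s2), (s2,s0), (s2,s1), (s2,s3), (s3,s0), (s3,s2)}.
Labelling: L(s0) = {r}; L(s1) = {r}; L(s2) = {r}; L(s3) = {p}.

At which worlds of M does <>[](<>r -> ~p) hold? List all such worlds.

Let φ = <>[](<>r -> ~p). Evaluate φ at each world:
  s0 (successors {s0, s3}): φ is true.
  s1 (successors {s1, s2}): φ is true.
  s2 (successors {s0, s1, s3}): φ is true.
  s3 (successors {s0, s2}): φ is false.
For instance, at s3:
  At s3: <>[](<>r -> ~p) requires [](<>r -> ~p) at some successor in {s0, s2}.
    At s0: [](<>r -> ~p) is false.
    At s2: [](<>r -> ~p) is false.
  So <>[](<>r -> ~p) is false at s3.
Satisfying worlds: {s0, s1, s2}

s0, s1, s2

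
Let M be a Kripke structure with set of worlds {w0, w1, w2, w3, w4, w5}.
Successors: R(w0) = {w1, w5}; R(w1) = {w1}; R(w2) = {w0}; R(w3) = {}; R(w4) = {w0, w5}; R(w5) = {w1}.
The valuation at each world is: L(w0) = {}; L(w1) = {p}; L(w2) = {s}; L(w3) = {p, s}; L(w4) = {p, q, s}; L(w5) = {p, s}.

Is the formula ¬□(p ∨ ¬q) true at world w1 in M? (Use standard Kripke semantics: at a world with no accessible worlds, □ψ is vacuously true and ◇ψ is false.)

Recall that □ψ holds at a world iff ψ holds at every accessible world, and ◇ψ holds iff ψ holds at some accessible world.
At w1: □(p ∨ ¬q) is true, so ¬□(p ∨ ¬q) is false.
  At w1: □(p ∨ ¬q) requires p ∨ ¬q at every successor {w1}.
    At w1: p ∨ ¬q is true.
  So □(p ∨ ¬q) is true at w1.

No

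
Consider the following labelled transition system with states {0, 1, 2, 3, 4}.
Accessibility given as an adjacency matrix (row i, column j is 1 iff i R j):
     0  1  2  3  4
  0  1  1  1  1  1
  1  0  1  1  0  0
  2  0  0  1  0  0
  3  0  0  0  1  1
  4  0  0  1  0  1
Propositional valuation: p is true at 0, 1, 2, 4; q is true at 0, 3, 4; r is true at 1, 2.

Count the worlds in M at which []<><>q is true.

1

Let φ = []<><>q. Evaluate φ at each world:
  0 (successors {0, 1, 2, 3, 4}): φ is false.
  1 (successors {1, 2}): φ is false.
  2 (successors {2}): φ is false.
  3 (successors {3, 4}): φ is true.
  4 (successors {2, 4}): φ is false.
For instance, at 2:
  At 2: []<><>q requires <><>q at every successor {2}.
    <><>q fails at 2, so []<><>q is false at 2.
      At 2: <><>q requires <>q at some successor in {2}.
        At 2: <>q is false.
      So <><>q is false at 2.
Satisfying worlds: {3}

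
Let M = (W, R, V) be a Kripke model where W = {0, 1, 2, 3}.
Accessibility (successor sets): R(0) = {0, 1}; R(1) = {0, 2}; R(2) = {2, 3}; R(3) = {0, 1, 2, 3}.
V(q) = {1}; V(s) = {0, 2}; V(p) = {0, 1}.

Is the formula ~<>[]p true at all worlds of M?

No

Recall that []ψ holds at a world iff ψ holds at every accessible world, and <>ψ holds iff ψ holds at some accessible world.
Let φ = ~<>[]p. Evaluate φ at each world:
  0 (successors {0, 1}): φ is false.
  1 (successors {0, 2}): φ is false.
  2 (successors {2, 3}): φ is true.
  3 (successors {0, 1, 2, 3}): φ is false.
Detail at 0 (counterexample):
  At 0: <>[]p is true, so ~<>[]p is false.
    At 0: <>[]p requires []p at some successor in {0, 1}.
      []p holds at 0, so <>[]p is true at 0.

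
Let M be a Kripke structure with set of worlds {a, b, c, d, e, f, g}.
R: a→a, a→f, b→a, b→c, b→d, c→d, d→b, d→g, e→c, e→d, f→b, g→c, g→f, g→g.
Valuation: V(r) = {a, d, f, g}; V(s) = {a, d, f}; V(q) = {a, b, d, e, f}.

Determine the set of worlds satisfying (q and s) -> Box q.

a, b, c, e, f, g

Let φ = (q and s) -> Box q. Evaluate φ at each world:
  a (successors {a, f}): φ is true.
  b (successors {a, c, d}): φ is true.
  c (successors {d}): φ is true.
  d (successors {b, g}): φ is false.
  e (successors {c, d}): φ is true.
  f (successors {b}): φ is true.
  g (successors {c, f, g}): φ is true.
For instance, at d:
  At d: q and s is true, Box q is false, so (q and s) -> Box q is false.
    At d: Box q requires q at every successor {b, g}.
      q fails at g, so Box q is false at d.
Satisfying worlds: {a, b, c, e, f, g}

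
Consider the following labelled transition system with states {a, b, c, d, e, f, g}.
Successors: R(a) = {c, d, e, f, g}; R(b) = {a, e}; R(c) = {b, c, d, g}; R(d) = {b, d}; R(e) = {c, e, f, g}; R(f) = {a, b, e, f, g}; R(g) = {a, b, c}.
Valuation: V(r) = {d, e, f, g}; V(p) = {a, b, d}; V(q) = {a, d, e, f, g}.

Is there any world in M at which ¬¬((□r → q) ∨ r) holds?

Let φ = ¬¬((□r → q) ∨ r). Evaluate φ at each world:
  a (successors {c, d, e, f, g}): φ is true.
  b (successors {a, e}): φ is true.
  c (successors {b, c, d, g}): φ is true.
  d (successors {b, d}): φ is true.
  e (successors {c, e, f, g}): φ is true.
  f (successors {a, b, e, f, g}): φ is true.
  g (successors {a, b, c}): φ is true.
Detail at a (witness):
  At a: ¬((□r → q) ∨ r) is false, so ¬¬((□r → q) ∨ r) is true.
    At a: (□r → q) ∨ r is true, so ¬((□r → q) ∨ r) is false.
      At a: □r → q is true, r is false, so (□r → q) ∨ r is true.

Yes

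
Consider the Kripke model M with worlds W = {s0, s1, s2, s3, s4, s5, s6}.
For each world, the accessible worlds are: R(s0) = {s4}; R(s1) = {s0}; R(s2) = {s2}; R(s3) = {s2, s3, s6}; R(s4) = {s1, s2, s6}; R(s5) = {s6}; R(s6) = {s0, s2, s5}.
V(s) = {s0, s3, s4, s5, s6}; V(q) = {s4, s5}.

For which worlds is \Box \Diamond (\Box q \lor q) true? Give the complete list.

s1, s5

Let φ = \Box \Diamond (\Box q \lor q). Evaluate φ at each world:
  s0 (successors {s4}): φ is false.
  s1 (successors {s0}): φ is true.
  s2 (successors {s2}): φ is false.
  s3 (successors {s2, s3, s6}): φ is false.
  s4 (successors {s1, s2, s6}): φ is false.
  s5 (successors {s6}): φ is true.
  s6 (successors {s0, s2, s5}): φ is false.
For instance, at s2:
  At s2: \Box \Diamond (\Box q \lor q) requires \Diamond (\Box q \lor q) at every successor {s2}.
    \Diamond (\Box q \lor q) fails at s2, so \Box \Diamond (\Box q \lor q) is false at s2.
      At s2: \Diamond (\Box q \lor q) requires \Box q \lor q at some successor in {s2}.
        At s2: \Box q \lor q is false.
      So \Diamond (\Box q \lor q) is false at s2.
Satisfying worlds: {s1, s5}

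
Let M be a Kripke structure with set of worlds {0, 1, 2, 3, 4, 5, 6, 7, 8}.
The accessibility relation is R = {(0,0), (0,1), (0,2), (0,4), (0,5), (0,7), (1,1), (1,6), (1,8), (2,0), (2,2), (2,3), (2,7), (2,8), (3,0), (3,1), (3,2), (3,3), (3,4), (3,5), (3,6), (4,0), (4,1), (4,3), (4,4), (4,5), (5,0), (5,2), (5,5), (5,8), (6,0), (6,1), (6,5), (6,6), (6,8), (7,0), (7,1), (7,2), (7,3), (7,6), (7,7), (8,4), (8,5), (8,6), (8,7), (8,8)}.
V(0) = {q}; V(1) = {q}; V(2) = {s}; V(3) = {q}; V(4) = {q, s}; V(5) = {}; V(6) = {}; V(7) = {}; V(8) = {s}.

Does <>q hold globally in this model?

Recall that <>ψ holds at a world iff ψ holds at some accessible world.
Let φ = <>q. Evaluate φ at each world:
  0 (successors {0, 1, 2, 4, 5, 7}): φ is true.
  1 (successors {1, 6, 8}): φ is true.
  2 (successors {0, 2, 3, 7, 8}): φ is true.
  3 (successors {0, 1, 2, 3, 4, 5, 6}): φ is true.
  4 (successors {0, 1, 3, 4, 5}): φ is true.
  5 (successors {0, 2, 5, 8}): φ is true.
  6 (successors {0, 1, 5, 6, 8}): φ is true.
  7 (successors {0, 1, 2, 3, 6, 7}): φ is true.
  8 (successors {4, 5, 6, 7, 8}): φ is true.
For instance, at 4:
  At 4: <>q requires q at some successor in {0, 1, 3, 4, 5}.
    q holds at 0, so <>q is true at 4.

Yes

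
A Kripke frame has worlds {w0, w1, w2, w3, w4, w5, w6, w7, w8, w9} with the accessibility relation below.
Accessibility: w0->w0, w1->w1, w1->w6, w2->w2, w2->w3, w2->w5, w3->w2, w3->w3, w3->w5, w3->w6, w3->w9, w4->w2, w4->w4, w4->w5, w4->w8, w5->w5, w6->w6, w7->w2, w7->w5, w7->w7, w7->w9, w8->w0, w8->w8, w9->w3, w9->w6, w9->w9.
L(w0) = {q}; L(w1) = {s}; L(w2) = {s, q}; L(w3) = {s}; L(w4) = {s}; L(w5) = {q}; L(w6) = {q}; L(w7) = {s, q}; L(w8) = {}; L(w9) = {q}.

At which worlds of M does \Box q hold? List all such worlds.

w0, w5, w6, w7

Let φ = \Box q. Evaluate φ at each world:
  w0 (successors {w0}): φ is true.
  w1 (successors {w1, w6}): φ is false.
  w2 (successors {w2, w3, w5}): φ is false.
  w3 (successors {w2, w3, w5, w6, w9}): φ is false.
  w4 (successors {w2, w4, w5, w8}): φ is false.
  w5 (successors {w5}): φ is true.
  w6 (successors {w6}): φ is true.
  w7 (successors {w2, w5, w7, w9}): φ is true.
  w8 (successors {w0, w8}): φ is false.
  w9 (successors {w3, w6, w9}): φ is false.
For instance, at w7:
  At w7: \Box q requires q at every successor {w2, w5, w7, w9}.
    At w2: q is true.
    At w5: q is true.
    At w7: q is true.
    At w9: q is true.
  So \Box q is true at w7.
Satisfying worlds: {w0, w5, w6, w7}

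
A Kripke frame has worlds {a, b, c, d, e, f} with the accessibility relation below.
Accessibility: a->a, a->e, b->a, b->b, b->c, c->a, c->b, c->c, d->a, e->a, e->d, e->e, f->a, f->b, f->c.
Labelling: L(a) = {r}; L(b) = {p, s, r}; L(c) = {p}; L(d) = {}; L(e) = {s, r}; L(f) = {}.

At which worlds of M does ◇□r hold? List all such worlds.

a, b, c, d, e, f

Let φ = ◇□r. Evaluate φ at each world:
  a (successors {a, e}): φ is true.
  b (successors {a, b, c}): φ is true.
  c (successors {a, b, c}): φ is true.
  d (successors {a}): φ is true.
  e (successors {a, d, e}): φ is true.
  f (successors {a, b, c}): φ is true.
For instance, at c:
  At c: ◇□r requires □r at some successor in {a, b, c}.
    □r holds at a, so ◇□r is true at c.
      At a: □r requires r at every successor {a, e}.
        At a: r is true.
        At e: r is true.
      So □r is true at a.
Satisfying worlds: {a, b, c, d, e, f}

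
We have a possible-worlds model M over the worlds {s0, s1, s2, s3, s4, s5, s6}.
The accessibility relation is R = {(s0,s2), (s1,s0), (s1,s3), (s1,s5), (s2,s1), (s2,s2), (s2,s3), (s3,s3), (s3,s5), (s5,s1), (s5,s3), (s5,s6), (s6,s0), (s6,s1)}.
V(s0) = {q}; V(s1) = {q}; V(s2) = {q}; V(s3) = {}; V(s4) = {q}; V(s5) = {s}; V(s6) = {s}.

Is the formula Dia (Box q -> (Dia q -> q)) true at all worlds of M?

No

Let φ = Dia (Box q -> (Dia q -> q)). Evaluate φ at each world:
  s0 (successors {s2}): φ is true.
  s1 (successors {s0, s3, s5}): φ is true.
  s2 (successors {s1, s2, s3}): φ is true.
  s3 (successors {s3, s5}): φ is true.
  s4 (successors ∅): φ is false.
  s5 (successors {s1, s3, s6}): φ is true.
  s6 (successors {s0, s1}): φ is true.
Detail at s4 (counterexample):
  At s4: no accessible worlds, so Dia (Box q -> (Dia q -> q)) is false.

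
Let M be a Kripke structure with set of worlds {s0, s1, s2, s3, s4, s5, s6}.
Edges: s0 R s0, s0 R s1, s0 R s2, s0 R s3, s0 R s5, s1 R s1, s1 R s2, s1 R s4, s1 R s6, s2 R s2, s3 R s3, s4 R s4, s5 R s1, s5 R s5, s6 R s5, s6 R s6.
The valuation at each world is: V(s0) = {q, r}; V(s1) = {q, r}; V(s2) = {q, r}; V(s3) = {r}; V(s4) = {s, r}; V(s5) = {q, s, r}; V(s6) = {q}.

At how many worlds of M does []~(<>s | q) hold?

1

Let φ = []~(<>s | q). Evaluate φ at each world:
  s0 (successors {s0, s1, s2, s3, s5}): φ is false.
  s1 (successors {s1, s2, s4, s6}): φ is false.
  s2 (successors {s2}): φ is false.
  s3 (successors {s3}): φ is true.
  s4 (successors {s4}): φ is false.
  s5 (successors {s1, s5}): φ is false.
  s6 (successors {s5, s6}): φ is false.
For instance, at s1:
  At s1: []~(<>s | q) requires ~(<>s | q) at every successor {s1, s2, s4, s6}.
    ~(<>s | q) fails at s1, so []~(<>s | q) is false at s1.
      At s1: <>s | q is true, so ~(<>s | q) is false.
Satisfying worlds: {s3}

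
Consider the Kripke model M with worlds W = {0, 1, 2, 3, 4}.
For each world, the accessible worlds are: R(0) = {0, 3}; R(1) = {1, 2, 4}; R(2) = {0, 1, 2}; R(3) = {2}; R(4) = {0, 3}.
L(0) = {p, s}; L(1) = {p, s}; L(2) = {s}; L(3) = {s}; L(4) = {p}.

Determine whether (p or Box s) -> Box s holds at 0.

Yes

At 0: p or Box s is true, Box s is true, so (p or Box s) -> Box s is true.
  At 0: p is true, Box s is true, so p or Box s is true.
    At 0: Box s requires s at every successor {0, 3}.
      At 0: s is true.
      At 3: s is true.
    So Box s is true at 0.
  At 0: Box s requires s at every successor {0, 3}.
    At 0: s is true.
    At 3: s is true.
  So Box s is true at 0.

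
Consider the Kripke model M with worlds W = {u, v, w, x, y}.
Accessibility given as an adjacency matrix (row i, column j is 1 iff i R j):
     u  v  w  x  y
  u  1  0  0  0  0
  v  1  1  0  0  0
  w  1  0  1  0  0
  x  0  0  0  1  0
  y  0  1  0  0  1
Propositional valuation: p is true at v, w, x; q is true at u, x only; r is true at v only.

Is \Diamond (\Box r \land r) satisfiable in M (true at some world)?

Let φ = \Diamond (\Box r \land r). Evaluate φ at each world:
  u (successors {u}): φ is false.
  v (successors {u, v}): φ is false.
  w (successors {u, w}): φ is false.
  x (successors {x}): φ is false.
  y (successors {v, y}): φ is false.
For instance, at x:
  At x: \Diamond (\Box r \land r) requires \Box r \land r at some successor in {x}.
    At x: \Box r \land r is false.
  So \Diamond (\Box r \land r) is false at x.

No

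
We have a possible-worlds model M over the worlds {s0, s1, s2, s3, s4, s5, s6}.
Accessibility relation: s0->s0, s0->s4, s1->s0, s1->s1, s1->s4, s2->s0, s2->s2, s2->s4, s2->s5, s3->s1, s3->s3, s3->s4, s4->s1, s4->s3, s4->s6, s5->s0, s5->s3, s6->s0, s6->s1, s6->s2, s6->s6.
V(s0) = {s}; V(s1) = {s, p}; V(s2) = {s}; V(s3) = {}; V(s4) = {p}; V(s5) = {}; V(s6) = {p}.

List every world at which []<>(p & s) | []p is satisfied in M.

s3, s4

Let φ = []<>(p & s) | []p. Evaluate φ at each world:
  s0 (successors {s0, s4}): φ is false.
  s1 (successors {s0, s1, s4}): φ is false.
  s2 (successors {s0, s2, s4, s5}): φ is false.
  s3 (successors {s1, s3, s4}): φ is true.
  s4 (successors {s1, s3, s6}): φ is true.
  s5 (successors {s0, s3}): φ is false.
  s6 (successors {s0, s1, s2, s6}): φ is false.
For instance, at s4:
  At s4: []<>(p & s) is true, []p is false, so []<>(p & s) | []p is true.
    At s4: []<>(p & s) requires <>(p & s) at every successor {s1, s3, s6}.
      At s1: <>(p & s) is true.
      At s3: <>(p & s) is true.
      At s6: <>(p & s) is true.
    So []<>(p & s) is true at s4.
    At s4: []p requires p at every successor {s1, s3, s6}.
      p fails at s3, so []p is false at s4.
Satisfying worlds: {s3, s4}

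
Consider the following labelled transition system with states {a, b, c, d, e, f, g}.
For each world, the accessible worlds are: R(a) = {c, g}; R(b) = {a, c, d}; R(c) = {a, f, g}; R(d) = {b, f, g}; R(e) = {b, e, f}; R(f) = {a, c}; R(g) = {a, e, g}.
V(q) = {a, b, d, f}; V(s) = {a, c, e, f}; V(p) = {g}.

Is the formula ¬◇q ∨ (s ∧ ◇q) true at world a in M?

Yes

Recall that ◇ψ holds at a world iff ψ holds at some accessible world.
At a: ¬◇q is true, s ∧ ◇q is false, so ¬◇q ∨ (s ∧ ◇q) is true.
  At a: ◇q is false, so ¬◇q is true.
    At a: ◇q requires q at some successor in {c, g}.
      At c: q is false.
      At g: q is false.
    So ◇q is false at a.
  At a: s is true, ◇q is false, so s ∧ ◇q is false.
    At a: ◇q requires q at some successor in {c, g}.
      At c: q is false.
      At g: q is false.
    So ◇q is false at a.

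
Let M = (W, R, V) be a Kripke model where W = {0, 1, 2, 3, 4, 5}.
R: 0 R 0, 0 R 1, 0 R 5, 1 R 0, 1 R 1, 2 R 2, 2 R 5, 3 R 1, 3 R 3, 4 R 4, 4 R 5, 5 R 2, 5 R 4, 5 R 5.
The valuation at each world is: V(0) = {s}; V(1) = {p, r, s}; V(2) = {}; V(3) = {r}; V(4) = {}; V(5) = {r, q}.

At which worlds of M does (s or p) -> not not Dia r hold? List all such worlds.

0, 1, 2, 3, 4, 5

Let φ = (s or p) -> not not Dia r. Evaluate φ at each world:
  0 (successors {0, 1, 5}): φ is true.
  1 (successors {0, 1}): φ is true.
  2 (successors {2, 5}): φ is true.
  3 (successors {1, 3}): φ is true.
  4 (successors {4, 5}): φ is true.
  5 (successors {2, 4, 5}): φ is true.
For instance, at 5:
  At 5: s or p is false, not not Dia r is true, so (s or p) -> not not Dia r is true.
    At 5: not Dia r is false, so not not Dia r is true.
      At 5: Dia r is true, so not Dia r is false.
Satisfying worlds: {0, 1, 2, 3, 4, 5}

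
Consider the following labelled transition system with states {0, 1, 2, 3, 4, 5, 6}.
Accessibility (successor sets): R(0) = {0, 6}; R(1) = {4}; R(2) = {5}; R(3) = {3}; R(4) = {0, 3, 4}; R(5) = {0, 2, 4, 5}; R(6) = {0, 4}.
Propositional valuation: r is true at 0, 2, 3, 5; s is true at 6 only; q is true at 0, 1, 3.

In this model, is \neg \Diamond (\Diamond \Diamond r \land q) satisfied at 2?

Yes

At 2: \Diamond (\Diamond \Diamond r \land q) is false, so \neg \Diamond (\Diamond \Diamond r \land q) is true.
  At 2: \Diamond (\Diamond \Diamond r \land q) requires \Diamond \Diamond r \land q at some successor in {5}.
    At 5: \Diamond \Diamond r \land q is false.
  So \Diamond (\Diamond \Diamond r \land q) is false at 2.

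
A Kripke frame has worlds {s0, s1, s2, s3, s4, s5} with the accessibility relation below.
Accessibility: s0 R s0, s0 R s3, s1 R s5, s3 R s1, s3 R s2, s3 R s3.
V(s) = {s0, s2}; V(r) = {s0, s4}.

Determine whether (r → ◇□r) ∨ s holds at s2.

At s2: r → ◇□r is true, s is true, so (r → ◇□r) ∨ s is true.
  At s2: r is false, ◇□r is false, so r → ◇□r is true.
    At s2: no accessible worlds, so ◇□r is false.

Yes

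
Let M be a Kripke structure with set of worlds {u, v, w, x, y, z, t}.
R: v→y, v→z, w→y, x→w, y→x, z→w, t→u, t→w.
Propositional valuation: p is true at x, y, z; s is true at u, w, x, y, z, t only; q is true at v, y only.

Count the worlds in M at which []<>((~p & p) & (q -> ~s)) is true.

Let φ = []<>((~p & p) & (q -> ~s)). Evaluate φ at each world:
  u (successors ∅): φ is true.
  v (successors {y, z}): φ is false.
  w (successors {y}): φ is false.
  x (successors {w}): φ is false.
  y (successors {x}): φ is false.
  z (successors {w}): φ is false.
  t (successors {u, w}): φ is false.
For instance, at y:
  At y: []<>((~p & p) & (q -> ~s)) requires <>((~p & p) & (q -> ~s)) at every successor {x}.
    <>((~p & p) & (q -> ~s)) fails at x, so []<>((~p & p) & (q -> ~s)) is false at y.
      At x: <>((~p & p) & (q -> ~s)) requires (~p & p) & (q -> ~s) at some successor in {w}.
        At w: (~p & p) & (q -> ~s) is false.
      So <>((~p & p) & (q -> ~s)) is false at x.
Satisfying worlds: {u}

1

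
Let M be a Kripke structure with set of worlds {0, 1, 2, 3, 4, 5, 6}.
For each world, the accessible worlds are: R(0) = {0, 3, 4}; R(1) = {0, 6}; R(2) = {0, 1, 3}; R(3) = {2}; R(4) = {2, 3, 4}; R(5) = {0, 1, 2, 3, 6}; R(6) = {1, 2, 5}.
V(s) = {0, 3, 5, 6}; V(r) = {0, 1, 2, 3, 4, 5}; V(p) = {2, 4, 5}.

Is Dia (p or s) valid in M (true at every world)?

Yes

Let φ = Dia (p or s). Evaluate φ at each world:
  0 (successors {0, 3, 4}): φ is true.
  1 (successors {0, 6}): φ is true.
  2 (successors {0, 1, 3}): φ is true.
  3 (successors {2}): φ is true.
  4 (successors {2, 3, 4}): φ is true.
  5 (successors {0, 1, 2, 3, 6}): φ is true.
  6 (successors {1, 2, 5}): φ is true.
For instance, at 6:
  At 6: Dia (p or s) requires p or s at some successor in {1, 2, 5}.
    p or s holds at 2, so Dia (p or s) is true at 6.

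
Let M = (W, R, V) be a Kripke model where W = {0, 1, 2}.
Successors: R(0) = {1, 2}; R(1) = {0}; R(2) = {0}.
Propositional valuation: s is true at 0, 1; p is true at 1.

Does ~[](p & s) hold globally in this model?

Recall that []ψ holds at a world iff ψ holds at every accessible world, and <>ψ holds iff ψ holds at some accessible world.
Let φ = ~[](p & s). Evaluate φ at each world:
  0 (successors {1, 2}): φ is true.
  1 (successors {0}): φ is true.
  2 (successors {0}): φ is true.
For instance, at 1:
  At 1: [](p & s) is false, so ~[](p & s) is true.
    At 1: [](p & s) requires p & s at every successor {0}.
      p & s fails at 0, so [](p & s) is false at 1.

Yes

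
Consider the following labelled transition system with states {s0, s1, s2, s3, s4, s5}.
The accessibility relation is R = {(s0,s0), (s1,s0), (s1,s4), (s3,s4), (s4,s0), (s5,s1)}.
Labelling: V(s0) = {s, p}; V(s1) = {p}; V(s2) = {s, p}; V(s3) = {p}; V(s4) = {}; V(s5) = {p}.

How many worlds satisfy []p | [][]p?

6

Recall that []ψ holds at a world iff ψ holds at every accessible world, and <>ψ holds iff ψ holds at some accessible world.
Let φ = []p | [][]p. Evaluate φ at each world:
  s0 (successors {s0}): φ is true.
  s1 (successors {s0, s4}): φ is true.
  s2 (successors ∅): φ is true.
  s3 (successors {s4}): φ is true.
  s4 (successors {s0}): φ is true.
  s5 (successors {s1}): φ is true.
For instance, at s0:
  At s0: []p is true, [][]p is true, so []p | [][]p is true.
    At s0: []p requires p at every successor {s0}.
      At s0: p is true.
    So []p is true at s0.
    At s0: [][]p requires []p at every successor {s0}.
      At s0: []p is true.
    So [][]p is true at s0.
Satisfying worlds: {s0, s1, s2, s3, s4, s5}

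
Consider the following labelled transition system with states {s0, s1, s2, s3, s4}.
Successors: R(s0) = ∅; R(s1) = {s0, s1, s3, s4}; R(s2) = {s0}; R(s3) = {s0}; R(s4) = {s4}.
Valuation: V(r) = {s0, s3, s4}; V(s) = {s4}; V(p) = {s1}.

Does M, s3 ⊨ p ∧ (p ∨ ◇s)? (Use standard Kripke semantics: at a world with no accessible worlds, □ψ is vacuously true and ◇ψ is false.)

No

At s3: p is false, p ∨ ◇s is false, so p ∧ (p ∨ ◇s) is false.
  At s3: p is false, ◇s is false, so p ∨ ◇s is false.
    At s3: ◇s requires s at some successor in {s0}.
      At s0: s is false.
    So ◇s is false at s3.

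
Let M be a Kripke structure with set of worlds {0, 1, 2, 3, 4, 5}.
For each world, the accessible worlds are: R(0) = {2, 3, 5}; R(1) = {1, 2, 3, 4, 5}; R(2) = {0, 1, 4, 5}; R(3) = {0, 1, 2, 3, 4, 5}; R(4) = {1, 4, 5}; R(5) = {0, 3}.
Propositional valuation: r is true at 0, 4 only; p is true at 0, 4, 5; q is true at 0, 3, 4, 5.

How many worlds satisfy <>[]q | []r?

5

Let φ = <>[]q | []r. Evaluate φ at each world:
  0 (successors {2, 3, 5}): φ is true.
  1 (successors {1, 2, 3, 4, 5}): φ is true.
  2 (successors {0, 1, 4, 5}): φ is true.
  3 (successors {0, 1, 2, 3, 4, 5}): φ is true.
  4 (successors {1, 4, 5}): φ is true.
  5 (successors {0, 3}): φ is false.
For instance, at 3:
  At 3: <>[]q is true, []r is false, so <>[]q | []r is true.
    At 3: <>[]q requires []q at some successor in {0, 1, 2, 3, 4, 5}.
      []q holds at 5, so <>[]q is true at 3.
    At 3: []r requires r at every successor {0, 1, 2, 3, 4, 5}.
      r fails at 1, so []r is false at 3.
Satisfying worlds: {0, 1, 2, 3, 4}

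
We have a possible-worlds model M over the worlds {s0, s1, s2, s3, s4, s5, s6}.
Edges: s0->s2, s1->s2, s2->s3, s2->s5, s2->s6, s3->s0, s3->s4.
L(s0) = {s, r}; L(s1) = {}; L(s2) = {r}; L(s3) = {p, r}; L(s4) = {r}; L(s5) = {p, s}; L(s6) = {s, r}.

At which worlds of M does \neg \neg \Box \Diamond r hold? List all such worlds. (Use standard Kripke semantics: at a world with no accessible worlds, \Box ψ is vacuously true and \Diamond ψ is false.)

Let φ = \neg \neg \Box \Diamond r. Evaluate φ at each world:
  s0 (successors {s2}): φ is true.
  s1 (successors {s2}): φ is true.
  s2 (successors {s3, s5, s6}): φ is false.
  s3 (successors {s0, s4}): φ is false.
  s4 (successors ∅): φ is true.
  s5 (successors ∅): φ is true.
  s6 (successors ∅): φ is true.
For instance, at s3:
  At s3: \neg \Box \Diamond r is true, so \neg \neg \Box \Diamond r is false.
    At s3: \Box \Diamond r is false, so \neg \Box \Diamond r is true.
      At s3: \Box \Diamond r requires \Diamond r at every successor {s0, s4}.
        \Diamond r fails at s4, so \Box \Diamond r is false at s3.
Satisfying worlds: {s0, s1, s4, s5, s6}

s0, s1, s4, s5, s6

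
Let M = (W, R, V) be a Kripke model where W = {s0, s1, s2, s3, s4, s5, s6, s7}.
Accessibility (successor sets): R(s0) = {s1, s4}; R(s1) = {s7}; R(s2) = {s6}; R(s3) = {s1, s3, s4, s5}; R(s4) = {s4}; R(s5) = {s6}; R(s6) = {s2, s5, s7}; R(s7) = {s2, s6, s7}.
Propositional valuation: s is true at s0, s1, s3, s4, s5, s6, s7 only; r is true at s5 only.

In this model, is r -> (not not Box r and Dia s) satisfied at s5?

No

At s5: r is true, not not Box r and Dia s is false, so r -> (not not Box r and Dia s) is false.
  At s5: not not Box r is false, Dia s is true, so not not Box r and Dia s is false.
    At s5: not Box r is true, so not not Box r is false.
      At s5: Box r is false, so not Box r is true.
    At s5: Dia s requires s at some successor in {s6}.
      s holds at s6, so Dia s is true at s5.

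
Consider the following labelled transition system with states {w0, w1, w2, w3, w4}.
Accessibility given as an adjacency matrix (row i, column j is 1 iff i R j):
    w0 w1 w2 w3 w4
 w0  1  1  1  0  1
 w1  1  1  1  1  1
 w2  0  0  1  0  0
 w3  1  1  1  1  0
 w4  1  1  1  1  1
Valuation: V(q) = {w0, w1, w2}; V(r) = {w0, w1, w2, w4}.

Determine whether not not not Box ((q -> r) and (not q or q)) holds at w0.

Recall that Box ψ holds at a world iff ψ holds at every accessible world, and Dia ψ holds iff ψ holds at some accessible world.
At w0: not not Box ((q -> r) and (not q or q)) is true, so not not not Box ((q -> r) and (not q or q)) is false.
  At w0: not Box ((q -> r) and (not q or q)) is false, so not not Box ((q -> r) and (not q or q)) is true.
    At w0: Box ((q -> r) and (not q or q)) is true, so not Box ((q -> r) and (not q or q)) is false.
      At w0: Box ((q -> r) and (not q or q)) requires (q -> r) and (not q or q) at every successor {w0, w1, w2, w4}.
        At w0: (q -> r) and (not q or q) is true.
        At w1: (q -> r) and (not q or q) is true.
        At w2: (q -> r) and (not q or q) is true.
        At w4: (q -> r) and (not q or q) is true.
      So Box ((q -> r) and (not q or q)) is true at w0.

No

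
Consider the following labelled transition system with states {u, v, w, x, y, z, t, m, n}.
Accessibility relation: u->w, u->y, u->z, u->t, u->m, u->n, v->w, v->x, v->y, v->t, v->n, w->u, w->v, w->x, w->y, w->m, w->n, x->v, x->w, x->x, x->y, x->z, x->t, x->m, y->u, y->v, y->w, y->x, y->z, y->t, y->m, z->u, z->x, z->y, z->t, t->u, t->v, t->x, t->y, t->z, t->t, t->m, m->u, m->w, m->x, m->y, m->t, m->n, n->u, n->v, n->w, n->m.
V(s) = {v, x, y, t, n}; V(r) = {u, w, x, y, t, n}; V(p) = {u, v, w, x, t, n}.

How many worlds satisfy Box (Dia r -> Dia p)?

9

Recall that Box ψ holds at a world iff ψ holds at every accessible world, and Dia ψ holds iff ψ holds at some accessible world.
Let φ = Box (Dia r -> Dia p). Evaluate φ at each world:
  u (successors {w, y, z, t, m, n}): φ is true.
  v (successors {w, x, y, t, n}): φ is true.
  w (successors {u, v, x, y, m, n}): φ is true.
  x (successors {v, w, x, y, z, t, m}): φ is true.
  y (successors {u, v, w, x, z, t, m}): φ is true.
  z (successors {u, x, y, t}): φ is true.
  t (successors {u, v, x, y, z, t, m}): φ is true.
  m (successors {u, w, x, y, t, n}): φ is true.
  n (successors {u, v, w, m}): φ is true.
For instance, at n:
  At n: Box (Dia r -> Dia p) requires Dia r -> Dia p at every successor {u, v, w, m}.
    At u: Dia r -> Dia p is true.
    At v: Dia r -> Dia p is true.
    At w: Dia r -> Dia p is true.
    At m: Dia r -> Dia p is true.
  So Box (Dia r -> Dia p) is true at n.
Satisfying worlds: {u, v, w, x, y, z, t, m, n}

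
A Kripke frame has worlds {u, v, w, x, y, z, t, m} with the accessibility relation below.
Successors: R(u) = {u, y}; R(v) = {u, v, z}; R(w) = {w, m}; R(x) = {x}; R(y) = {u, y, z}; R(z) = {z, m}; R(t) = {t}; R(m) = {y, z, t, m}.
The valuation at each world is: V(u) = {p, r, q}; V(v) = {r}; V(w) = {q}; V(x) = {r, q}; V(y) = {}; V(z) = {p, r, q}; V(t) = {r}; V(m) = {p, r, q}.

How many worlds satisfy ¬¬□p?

Recall that □ψ holds at a world iff ψ holds at every accessible world, and ◇ψ holds iff ψ holds at some accessible world.
Let φ = ¬¬□p. Evaluate φ at each world:
  u (successors {u, y}): φ is false.
  v (successors {u, v, z}): φ is false.
  w (successors {w, m}): φ is false.
  x (successors {x}): φ is false.
  y (successors {u, y, z}): φ is false.
  z (successors {z, m}): φ is true.
  t (successors {t}): φ is false.
  m (successors {y, z, t, m}): φ is false.
For instance, at m:
  At m: ¬□p is true, so ¬¬□p is false.
    At m: □p is false, so ¬□p is true.
      At m: □p requires p at every successor {y, z, t, m}.
        p fails at y, so □p is false at m.
Satisfying worlds: {z}

1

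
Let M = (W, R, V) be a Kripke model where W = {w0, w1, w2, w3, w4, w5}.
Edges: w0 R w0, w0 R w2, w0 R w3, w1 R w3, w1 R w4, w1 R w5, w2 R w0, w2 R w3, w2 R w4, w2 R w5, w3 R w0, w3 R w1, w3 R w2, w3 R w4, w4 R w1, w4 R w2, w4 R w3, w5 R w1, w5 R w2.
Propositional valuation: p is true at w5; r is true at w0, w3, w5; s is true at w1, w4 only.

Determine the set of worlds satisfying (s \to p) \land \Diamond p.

w2

Recall that \Diamond ψ holds at a world iff ψ holds at some accessible world.
Let φ = (s \to p) \land \Diamond p. Evaluate φ at each world:
  w0 (successors {w0, w2, w3}): φ is false.
  w1 (successors {w3, w4, w5}): φ is false.
  w2 (successors {w0, w3, w4, w5}): φ is true.
  w3 (successors {w0, w1, w2, w4}): φ is false.
  w4 (successors {w1, w2, w3}): φ is false.
  w5 (successors {w1, w2}): φ is false.
For instance, at w1:
  At w1: s \to p is false, \Diamond p is true, so (s \to p) \land \Diamond p is false.
    At w1: \Diamond p requires p at some successor in {w3, w4, w5}.
      p holds at w5, so \Diamond p is true at w1.
Satisfying worlds: {w2}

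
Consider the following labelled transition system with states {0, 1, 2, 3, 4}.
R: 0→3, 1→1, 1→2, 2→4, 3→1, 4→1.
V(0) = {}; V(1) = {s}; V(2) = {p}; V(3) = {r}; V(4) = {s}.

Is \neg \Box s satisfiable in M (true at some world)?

Yes

Let φ = \neg \Box s. Evaluate φ at each world:
  0 (successors {3}): φ is true.
  1 (successors {1, 2}): φ is true.
  2 (successors {4}): φ is false.
  3 (successors {1}): φ is false.
  4 (successors {1}): φ is false.
Detail at 0 (witness):
  At 0: \Box s is false, so \neg \Box s is true.
    At 0: \Box s requires s at every successor {3}.
      s fails at 3, so \Box s is false at 0.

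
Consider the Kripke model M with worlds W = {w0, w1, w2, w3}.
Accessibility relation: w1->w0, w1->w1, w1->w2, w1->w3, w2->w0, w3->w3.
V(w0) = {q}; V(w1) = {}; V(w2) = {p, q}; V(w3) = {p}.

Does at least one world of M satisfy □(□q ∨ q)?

Let φ = □(□q ∨ q). Evaluate φ at each world:
  w0 (successors ∅): φ is true.
  w1 (successors {w0, w1, w2, w3}): φ is false.
  w2 (successors {w0}): φ is true.
  w3 (successors {w3}): φ is false.
Detail at w0 (witness):
  At w0: no accessible worlds, so □(□q ∨ q) holds vacuously.

Yes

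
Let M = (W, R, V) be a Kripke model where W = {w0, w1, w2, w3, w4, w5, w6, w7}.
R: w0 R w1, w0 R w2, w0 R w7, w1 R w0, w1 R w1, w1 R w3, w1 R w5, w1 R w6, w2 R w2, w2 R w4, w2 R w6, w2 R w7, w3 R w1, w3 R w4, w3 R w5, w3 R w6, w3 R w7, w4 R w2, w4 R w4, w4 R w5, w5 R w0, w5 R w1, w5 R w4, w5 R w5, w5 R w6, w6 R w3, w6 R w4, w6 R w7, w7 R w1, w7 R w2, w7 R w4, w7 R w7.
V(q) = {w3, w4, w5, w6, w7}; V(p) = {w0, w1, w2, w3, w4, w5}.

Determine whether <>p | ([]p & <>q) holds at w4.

At w4: <>p is true, []p & <>q is true, so <>p | ([]p & <>q) is true.
  At w4: <>p requires p at some successor in {w2, w4, w5}.
    p holds at w2, so <>p is true at w4.
  At w4: []p is true, <>q is true, so []p & <>q is true.
    At w4: []p requires p at every successor {w2, w4, w5}.
      At w2: p is true.
      At w4: p is true.
      At w5: p is true.
    So []p is true at w4.
    At w4: <>q requires q at some successor in {w2, w4, w5}.
      q holds at w4, so <>q is true at w4.

Yes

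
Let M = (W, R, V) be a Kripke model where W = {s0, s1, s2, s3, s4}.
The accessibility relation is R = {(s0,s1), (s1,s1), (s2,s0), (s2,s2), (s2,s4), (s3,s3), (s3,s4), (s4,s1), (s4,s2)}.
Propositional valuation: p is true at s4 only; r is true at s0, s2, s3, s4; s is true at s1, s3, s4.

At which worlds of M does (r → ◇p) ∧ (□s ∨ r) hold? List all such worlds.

Let φ = (r → ◇p) ∧ (□s ∨ r). Evaluate φ at each world:
  s0 (successors {s1}): φ is false.
  s1 (successors {s1}): φ is true.
  s2 (successors {s0, s2, s4}): φ is true.
  s3 (successors {s3, s4}): φ is true.
  s4 (successors {s1, s2}): φ is false.
For instance, at s0:
  At s0: r → ◇p is false, □s ∨ r is true, so (r → ◇p) ∧ (□s ∨ r) is false.
    At s0: r is true, ◇p is false, so r → ◇p is false.
      At s0: ◇p requires p at some successor in {s1}.
        At s1: p is false.
      So ◇p is false at s0.
    At s0: □s is true, r is true, so □s ∨ r is true.
      At s0: □s requires s at every successor {s1}.
        At s1: s is true.
      So □s is true at s0.
Satisfying worlds: {s1, s2, s3}

s1, s2, s3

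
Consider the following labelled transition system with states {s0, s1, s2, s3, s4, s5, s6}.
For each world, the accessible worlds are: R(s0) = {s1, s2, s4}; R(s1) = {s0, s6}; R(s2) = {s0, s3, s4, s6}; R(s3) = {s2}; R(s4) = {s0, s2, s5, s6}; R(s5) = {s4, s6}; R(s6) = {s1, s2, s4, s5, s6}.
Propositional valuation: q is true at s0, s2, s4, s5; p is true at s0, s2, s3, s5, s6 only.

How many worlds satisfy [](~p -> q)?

5

Let φ = [](~p -> q). Evaluate φ at each world:
  s0 (successors {s1, s2, s4}): φ is false.
  s1 (successors {s0, s6}): φ is true.
  s2 (successors {s0, s3, s4, s6}): φ is true.
  s3 (successors {s2}): φ is true.
  s4 (successors {s0, s2, s5, s6}): φ is true.
  s5 (successors {s4, s6}): φ is true.
  s6 (successors {s1, s2, s4, s5, s6}): φ is false.
For instance, at s2:
  At s2: [](~p -> q) requires ~p -> q at every successor {s0, s3, s4, s6}.
    At s0: ~p -> q is true.
    At s3: ~p -> q is true.
    At s4: ~p -> q is true.
    At s6: ~p -> q is true.
  So [](~p -> q) is true at s2.
Satisfying worlds: {s1, s2, s3, s4, s5}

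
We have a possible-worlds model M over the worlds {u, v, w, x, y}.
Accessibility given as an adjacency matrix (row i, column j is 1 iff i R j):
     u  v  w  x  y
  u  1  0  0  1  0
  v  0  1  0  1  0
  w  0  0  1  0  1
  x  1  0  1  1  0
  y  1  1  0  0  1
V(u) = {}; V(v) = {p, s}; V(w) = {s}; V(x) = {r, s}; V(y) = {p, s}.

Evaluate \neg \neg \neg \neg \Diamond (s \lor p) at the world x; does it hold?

At x: \neg \neg \neg \Diamond (s \lor p) is false, so \neg \neg \neg \neg \Diamond (s \lor p) is true.
  At x: \neg \neg \Diamond (s \lor p) is true, so \neg \neg \neg \Diamond (s \lor p) is false.
    At x: \neg \Diamond (s \lor p) is false, so \neg \neg \Diamond (s \lor p) is true.
      At x: \Diamond (s \lor p) is true, so \neg \Diamond (s \lor p) is false.

Yes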